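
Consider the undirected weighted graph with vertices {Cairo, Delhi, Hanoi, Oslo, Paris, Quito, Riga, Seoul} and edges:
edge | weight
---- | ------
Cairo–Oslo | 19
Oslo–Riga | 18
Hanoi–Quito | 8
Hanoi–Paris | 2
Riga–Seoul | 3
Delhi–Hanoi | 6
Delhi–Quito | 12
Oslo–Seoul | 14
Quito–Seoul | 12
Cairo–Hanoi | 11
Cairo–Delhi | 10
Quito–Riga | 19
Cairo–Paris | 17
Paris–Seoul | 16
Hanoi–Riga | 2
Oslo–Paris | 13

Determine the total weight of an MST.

Kruskal: consider edges lightest-first.
Hanoi–Paris (2): add — endpoints in different components.
Hanoi–Riga (2): add — endpoints in different components.
Riga–Seoul (3): add — endpoints in different components.
Delhi–Hanoi (6): add — endpoints in different components.
Hanoi–Quito (8): add — endpoints in different components.
Cairo–Delhi (10): add — endpoints in different components.
Cairo–Hanoi (11): skip — Hanoi and Cairo already connected.
Delhi–Quito (12): skip — Quito and Delhi already connected.
Quito–Seoul (12): skip — Quito and Seoul already connected.
Oslo–Paris (13): add — endpoints in different components.
MST edges: Hanoi–Paris, Hanoi–Riga, Riga–Seoul, Delhi–Hanoi, Hanoi–Quito, Cairo–Delhi, Oslo–Paris; total weight 2+2+3+6+8+10+13 = 44.

44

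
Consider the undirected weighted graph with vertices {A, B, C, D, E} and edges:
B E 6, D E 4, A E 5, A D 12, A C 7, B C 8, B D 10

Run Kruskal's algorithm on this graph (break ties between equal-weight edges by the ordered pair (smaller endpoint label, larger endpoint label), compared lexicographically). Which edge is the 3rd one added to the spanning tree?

Kruskal: consider edges lightest-first.
D E (4): add — endpoints in different components.
A E (5): add — endpoints in different components.
B E (6): add — endpoints in different components.
A C (7): add — endpoints in different components.
The 3rd edge added is B E.

B-E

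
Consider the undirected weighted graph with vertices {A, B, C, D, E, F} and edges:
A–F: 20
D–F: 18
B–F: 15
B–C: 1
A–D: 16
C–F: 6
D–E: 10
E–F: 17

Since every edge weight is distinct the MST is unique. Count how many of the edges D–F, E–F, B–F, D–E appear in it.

2

Kruskal's algorithm — process edges by increasing weight (ties by edge label):
B–C (1): add. Components now {A} {B,C} {D} {E} {F}
C–F (6): add. Components now {A} {B,C,F} {D} {E}
D–E (10): add. Components now {A} {B,C,F} {D,E}
B–F (15): skip — B and F already connected.
A–D (16): add. Components now {A,D,E} {B,C,F}
E–F (17): add. Components now {A,B,C,D,E,F}
MST edge set: {B–C, C–F, D–E, A–D, E–F}.
Of the listed edges, {E–F, D–E} are in the MST → 2.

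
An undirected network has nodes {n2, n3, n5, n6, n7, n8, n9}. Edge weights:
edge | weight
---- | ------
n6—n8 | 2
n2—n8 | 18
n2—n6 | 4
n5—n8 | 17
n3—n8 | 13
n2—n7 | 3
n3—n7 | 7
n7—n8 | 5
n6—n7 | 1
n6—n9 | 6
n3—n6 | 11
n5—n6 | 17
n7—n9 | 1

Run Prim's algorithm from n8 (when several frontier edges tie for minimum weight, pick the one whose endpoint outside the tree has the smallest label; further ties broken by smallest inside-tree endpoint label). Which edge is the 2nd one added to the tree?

Grow the tree from n8 using Prim:
Step 1: frontier [n6—n8 2, n7—n8 5, n3—n8 13, n5—n8 17, n2—n8 18] → take n6—n8 (2); add n6.
Step 2: frontier [n6—n7 1, n2—n6 4, n6—n9 6, n3—n6 11, n5—n6 17, n7—n8 5, n3—n8 13, n5—n8 17, n2—n8 18] → take n6—n7 (1); add n7.
Step 3: frontier [n2—n6 4, n6—n9 6, n3—n6 11, n5—n6 17, n7—n9 1, n2—n7 3, n3—n7 7, n3—n8 13, n5—n8 17, n2—n8 18] → take n7—n9 (1); add n9.
Step 4: frontier [n2—n6 4, n3—n6 11, n5—n6 17, n2—n7 3, n3—n7 7, n3—n8 13, n5—n8 17, n2—n8 18] → take n2—n7 (3); add n2.
Step 5: frontier [n3—n6 11, n5—n6 17, n3—n7 7, n3—n8 13, n5—n8 17] → take n3—n7 (7); add n3.
Step 6: frontier [n5—n6 17, n5—n8 17] → take n5—n6 (17); add n5.
The 2nd edge added is n6—n7.

n6-n7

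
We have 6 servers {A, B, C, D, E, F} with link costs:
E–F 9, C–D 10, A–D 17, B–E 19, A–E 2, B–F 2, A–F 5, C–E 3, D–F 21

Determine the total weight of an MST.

22

Sort edges by weight, then run Kruskal:
A–E (2): add. Components now {A,E} {B} {C} {D} {F}
B–F (2): add. Components now {A,E} {B,F} {C} {D}
C–E (3): add. Components now {A,C,E} {B,F} {D}
A–F (5): add. Components now {A,B,C,E,F} {D}
E–F (9): skip — E and F already connected.
C–D (10): add. Components now {A,B,C,D,E,F}
MST edges: A–E, B–F, C–E, A–F, C–D; total weight 2+2+3+5+10 = 22.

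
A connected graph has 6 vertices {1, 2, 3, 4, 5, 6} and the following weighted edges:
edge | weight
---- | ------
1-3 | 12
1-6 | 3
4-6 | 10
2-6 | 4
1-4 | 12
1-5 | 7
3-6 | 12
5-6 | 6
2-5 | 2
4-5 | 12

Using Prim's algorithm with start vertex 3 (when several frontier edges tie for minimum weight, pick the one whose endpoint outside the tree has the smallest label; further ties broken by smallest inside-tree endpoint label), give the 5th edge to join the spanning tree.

Prim's algorithm from 3:
Step 1: frontier [1-3 12, 3-6 12] → take 1-3 (12); add 1.
Step 2: frontier [1-6 3, 1-5 7, 1-4 12, 3-6 12] → take 1-6 (3); add 6.
Step 3: frontier [1-5 7, 1-4 12, 2-6 4, 5-6 6, 4-6 10] → take 2-6 (4); add 2.
Step 4: frontier [1-5 7, 1-4 12, 2-5 2, 5-6 6, 4-6 10] → take 2-5 (2); add 5.
Step 5: frontier [1-4 12, 4-5 12, 4-6 10] → take 4-6 (10); add 4.
The 5th edge added is 4-6.

4-6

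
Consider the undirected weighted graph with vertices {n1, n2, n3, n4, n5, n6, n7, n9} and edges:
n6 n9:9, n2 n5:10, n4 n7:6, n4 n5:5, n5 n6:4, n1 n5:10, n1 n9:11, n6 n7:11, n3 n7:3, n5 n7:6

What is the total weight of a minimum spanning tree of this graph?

47

Kruskal: consider edges lightest-first.
n3 n7 (3): add — endpoints in different components.
n5 n6 (4): add — endpoints in different components.
n4 n5 (5): add — endpoints in different components.
n4 n7 (6): add — endpoints in different components.
n5 n7 (6): skip — n5 and n7 already connected.
n6 n9 (9): add — endpoints in different components.
n1 n5 (10): add — endpoints in different components.
n2 n5 (10): add — endpoints in different components.
MST edges: n3 n7, n5 n6, n4 n5, n4 n7, n6 n9, n1 n5, n2 n5; total weight 3+4+5+6+9+10+10 = 47.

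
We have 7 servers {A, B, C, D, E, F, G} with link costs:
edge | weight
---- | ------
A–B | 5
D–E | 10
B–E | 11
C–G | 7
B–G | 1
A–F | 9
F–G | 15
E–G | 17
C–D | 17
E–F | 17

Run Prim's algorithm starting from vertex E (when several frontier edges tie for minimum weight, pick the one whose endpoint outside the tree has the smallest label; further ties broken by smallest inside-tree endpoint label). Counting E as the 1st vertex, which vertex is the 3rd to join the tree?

Prim's algorithm from E:
Step 1: frontier [D–E 10, B–E 11, E–F 17, E–G 17] → take D–E (10); add D.
Step 2: frontier [C–D 17, B–E 11, E–F 17, E–G 17] → take B–E (11); add B.
Step 3: frontier [B–G 1, A–B 5, C–D 17, E–F 17, E–G 17] → take B–G (1); add G.
Step 4: frontier [A–B 5, C–D 17, E–F 17, C–G 7, F–G 15] → take A–B (5); add A.
Step 5: frontier [A–F 9, C–D 17, E–F 17, C–G 7, F–G 15] → take C–G (7); add C.
Step 6: frontier [A–F 9, E–F 17, F–G 15] → take A–F (9); add F.
Vertex order: E, D, B, G, A, C, F. The 3rd vertex is B.

B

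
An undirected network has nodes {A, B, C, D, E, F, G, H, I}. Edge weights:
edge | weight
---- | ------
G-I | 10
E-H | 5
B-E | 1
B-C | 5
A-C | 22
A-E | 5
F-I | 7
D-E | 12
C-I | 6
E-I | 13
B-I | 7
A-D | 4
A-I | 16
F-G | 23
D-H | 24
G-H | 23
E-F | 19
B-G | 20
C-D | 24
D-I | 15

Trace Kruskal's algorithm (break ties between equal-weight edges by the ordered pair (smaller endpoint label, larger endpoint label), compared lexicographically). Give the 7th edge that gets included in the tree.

F-I

Sort edges by weight, then run Kruskal:
B-E (1): add — endpoints in different components.
A-D (4): add — endpoints in different components.
A-E (5): add — endpoints in different components.
B-C (5): add — endpoints in different components.
E-H (5): add — endpoints in different components.
C-I (6): add — endpoints in different components.
B-I (7): skip — B and I already connected.
F-I (7): add — endpoints in different components.
G-I (10): add — endpoints in different components.
The 7th edge added is F-I.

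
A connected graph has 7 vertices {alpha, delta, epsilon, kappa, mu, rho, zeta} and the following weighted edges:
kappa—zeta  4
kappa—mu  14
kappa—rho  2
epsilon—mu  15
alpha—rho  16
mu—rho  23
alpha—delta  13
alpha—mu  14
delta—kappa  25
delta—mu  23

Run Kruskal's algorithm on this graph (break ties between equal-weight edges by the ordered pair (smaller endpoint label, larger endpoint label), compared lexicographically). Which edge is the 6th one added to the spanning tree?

epsilon-mu

Sort edges by weight, then run Kruskal:
kappa—rho (2): add. Components now {zeta} {alpha} {delta} {epsilon} {kappa,rho} {mu}
kappa—zeta (4): add. Components now {kappa,rho,zeta} {alpha} {delta} {epsilon} {mu}
alpha—delta (13): add. Components now {kappa,rho,zeta} {alpha,delta} {epsilon} {mu}
alpha—mu (14): add. Components now {kappa,rho,zeta} {alpha,delta,mu} {epsilon}
kappa—mu (14): add. Components now {alpha,delta,kappa,mu,rho,zeta} {epsilon}
epsilon—mu (15): add. Components now {alpha,delta,epsilon,kappa,mu,rho,zeta}
The 6th edge added is epsilon—mu.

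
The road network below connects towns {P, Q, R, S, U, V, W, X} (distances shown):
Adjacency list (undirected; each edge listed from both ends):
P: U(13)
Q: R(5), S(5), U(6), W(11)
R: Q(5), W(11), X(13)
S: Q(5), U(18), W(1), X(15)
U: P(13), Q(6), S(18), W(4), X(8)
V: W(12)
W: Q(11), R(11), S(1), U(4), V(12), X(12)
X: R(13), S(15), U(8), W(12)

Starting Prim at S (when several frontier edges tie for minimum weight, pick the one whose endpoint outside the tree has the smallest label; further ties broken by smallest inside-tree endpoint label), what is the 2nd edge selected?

Grow the tree from S using Prim:
Step 1: cheapest edge leaving the tree is S—W (1); add W.
Step 2: cheapest edge leaving the tree is U—W (4); add U.
Step 3: cheapest edge leaving the tree is Q—S (5); add Q.
Step 4: cheapest edge leaving the tree is Q—R (5); add R.
Step 5: cheapest edge leaving the tree is U—X (8); add X.
Step 6: cheapest edge leaving the tree is V—W (12); add V.
Step 7: cheapest edge leaving the tree is P—U (13); add P.
The 2nd edge added is U—W.

U-W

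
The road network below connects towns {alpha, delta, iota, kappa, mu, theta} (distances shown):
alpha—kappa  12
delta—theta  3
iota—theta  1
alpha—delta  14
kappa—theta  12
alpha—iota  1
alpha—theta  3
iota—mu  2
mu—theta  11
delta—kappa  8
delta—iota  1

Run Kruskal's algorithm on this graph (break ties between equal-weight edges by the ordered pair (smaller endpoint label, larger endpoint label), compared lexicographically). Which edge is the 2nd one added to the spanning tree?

delta-iota

Kruskal's algorithm — process edges by increasing weight (ties by edge label):
alpha—iota (1): add. Components now {delta} {theta} {alpha,iota} {kappa} {mu}
delta—iota (1): add. Components now {alpha,delta,iota} {theta} {kappa} {mu}
iota—theta (1): add. Components now {alpha,delta,iota,theta} {kappa} {mu}
iota—mu (2): add. Components now {alpha,delta,iota,mu,theta} {kappa}
alpha—theta (3): skip — theta and alpha already connected.
delta—theta (3): skip — delta and theta already connected.
delta—kappa (8): add. Components now {alpha,delta,iota,kappa,mu,theta}
The 2nd edge added is delta—iota.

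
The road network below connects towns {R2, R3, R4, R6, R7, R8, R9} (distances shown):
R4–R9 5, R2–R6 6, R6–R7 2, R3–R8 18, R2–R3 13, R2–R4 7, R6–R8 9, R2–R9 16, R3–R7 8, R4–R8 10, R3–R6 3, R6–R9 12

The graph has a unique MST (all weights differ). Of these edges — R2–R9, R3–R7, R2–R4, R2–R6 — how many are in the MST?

2

Sort edges by weight, then run Kruskal:
R6–R7 (2): add — endpoints in different components.
R3–R6 (3): add — endpoints in different components.
R4–R9 (5): add — endpoints in different components.
R2–R6 (6): add — endpoints in different components.
R2–R4 (7): add — endpoints in different components.
R3–R7 (8): skip — R3 and R7 already connected.
R6–R8 (9): add — endpoints in different components.
MST edge set: {R6–R7, R3–R6, R4–R9, R2–R6, R2–R4, R6–R8}.
Of the listed edges, {R2–R4, R2–R6} are in the MST → 2.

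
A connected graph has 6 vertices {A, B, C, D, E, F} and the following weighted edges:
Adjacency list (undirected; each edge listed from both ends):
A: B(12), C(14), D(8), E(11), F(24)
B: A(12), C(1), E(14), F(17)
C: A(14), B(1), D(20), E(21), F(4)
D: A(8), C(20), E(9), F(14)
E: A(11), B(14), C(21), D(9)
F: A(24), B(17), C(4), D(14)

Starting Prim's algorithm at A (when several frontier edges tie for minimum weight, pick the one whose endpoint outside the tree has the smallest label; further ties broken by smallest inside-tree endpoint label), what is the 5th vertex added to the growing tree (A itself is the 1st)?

Prim, starting at A.
Step 1: frontier [A-D 8, A-E 11, A-B 12, A-C 14, A-F 24] → take A-D (8); add D.
Step 2: frontier [A-E 11, A-B 12, A-C 14, A-F 24, D-E 9, D-F 14, C-D 20] → take D-E (9); add E.
Step 3: frontier [A-B 12, A-C 14, A-F 24, D-F 14, C-D 20, B-E 14, C-E 21] → take A-B (12); add B.
Step 4: frontier [A-C 14, A-F 24, B-C 1, B-F 17, D-F 14, C-D 20, C-E 21] → take B-C (1); add C.
Step 5: frontier [A-F 24, B-F 17, C-F 4, D-F 14] → take C-F (4); add F.
Vertex order: A, D, E, B, C, F. The 5th vertex is C.

C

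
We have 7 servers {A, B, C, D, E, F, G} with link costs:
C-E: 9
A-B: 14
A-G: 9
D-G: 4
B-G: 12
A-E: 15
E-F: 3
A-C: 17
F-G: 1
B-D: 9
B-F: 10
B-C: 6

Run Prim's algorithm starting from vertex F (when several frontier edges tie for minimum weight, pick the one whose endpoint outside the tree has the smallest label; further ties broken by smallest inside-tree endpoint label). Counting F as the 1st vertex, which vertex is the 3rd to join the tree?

Prim, starting at F.
Step 1: cheapest edge leaving the tree is F-G (1); add G.
Step 2: cheapest edge leaving the tree is E-F (3); add E.
Step 3: cheapest edge leaving the tree is D-G (4); add D.
Step 4: cheapest edge leaving the tree is A-G (9); add A.
Step 5: cheapest edge leaving the tree is B-D (9); add B.
Step 6: cheapest edge leaving the tree is B-C (6); add C.
Vertex order: F, G, E, D, A, B, C. The 3rd vertex is E.

E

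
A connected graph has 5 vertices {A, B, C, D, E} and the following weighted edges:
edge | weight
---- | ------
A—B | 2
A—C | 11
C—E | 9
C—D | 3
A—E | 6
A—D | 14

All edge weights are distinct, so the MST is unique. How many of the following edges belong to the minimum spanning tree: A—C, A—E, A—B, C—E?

3

Kruskal: consider edges lightest-first.
A—B (2): add. Components now {A,B} {C} {D} {E}
C—D (3): add. Components now {A,B} {C,D} {E}
A—E (6): add. Components now {A,B,E} {C,D}
C—E (9): add. Components now {A,B,C,D,E}
MST edge set: {A—B, C—D, A—E, C—E}.
Of the listed edges, {A—E, A—B, C—E} are in the MST → 3.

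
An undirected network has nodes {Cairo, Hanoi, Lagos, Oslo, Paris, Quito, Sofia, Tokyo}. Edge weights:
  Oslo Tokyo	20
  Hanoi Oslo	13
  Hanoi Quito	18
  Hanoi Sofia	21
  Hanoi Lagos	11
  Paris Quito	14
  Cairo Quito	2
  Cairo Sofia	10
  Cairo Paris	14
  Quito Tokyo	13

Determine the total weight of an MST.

81

Prim, starting at Sofia.
Step 1: frontier [Cairo Sofia 10, Hanoi Sofia 21] → take Cairo Sofia (10); add Cairo.
Step 2: frontier [Cairo Quito 2, Cairo Paris 14, Hanoi Sofia 21] → take Cairo Quito (2); add Quito.
Step 3: frontier [Cairo Paris 14, Quito Tokyo 13, Paris Quito 14, Hanoi Quito 18, Hanoi Sofia 21] → take Quito Tokyo (13); add Tokyo.
Step 4: frontier [Cairo Paris 14, Paris Quito 14, Hanoi Quito 18, Hanoi Sofia 21, Oslo Tokyo 20] → take Cairo Paris (14); add Paris.
Step 5: frontier [Hanoi Quito 18, Hanoi Sofia 21, Oslo Tokyo 20] → take Hanoi Quito (18); add Hanoi.
Step 6: frontier [Hanoi Lagos 11, Hanoi Oslo 13, Oslo Tokyo 20] → take Hanoi Lagos (11); add Lagos.
Step 7: frontier [Hanoi Oslo 13, Oslo Tokyo 20] → take Hanoi Oslo (13); add Oslo.
MST edges: Cairo Sofia, Cairo Quito, Quito Tokyo, Cairo Paris, Hanoi Quito, Hanoi Lagos, Hanoi Oslo; total weight 10+2+13+14+18+11+13 = 81.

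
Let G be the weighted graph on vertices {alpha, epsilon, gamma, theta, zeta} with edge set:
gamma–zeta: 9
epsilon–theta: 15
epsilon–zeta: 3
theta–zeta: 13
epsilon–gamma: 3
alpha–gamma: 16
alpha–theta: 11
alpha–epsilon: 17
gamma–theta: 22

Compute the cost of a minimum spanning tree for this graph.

30

Kruskal's algorithm — process edges by increasing weight (ties by edge label):
epsilon–gamma (3): add — endpoints in different components.
epsilon–zeta (3): add — endpoints in different components.
gamma–zeta (9): skip — zeta and gamma already connected.
alpha–theta (11): add — endpoints in different components.
theta–zeta (13): add — endpoints in different components.
MST edges: epsilon–gamma, epsilon–zeta, alpha–theta, theta–zeta; total weight 3+3+11+13 = 30.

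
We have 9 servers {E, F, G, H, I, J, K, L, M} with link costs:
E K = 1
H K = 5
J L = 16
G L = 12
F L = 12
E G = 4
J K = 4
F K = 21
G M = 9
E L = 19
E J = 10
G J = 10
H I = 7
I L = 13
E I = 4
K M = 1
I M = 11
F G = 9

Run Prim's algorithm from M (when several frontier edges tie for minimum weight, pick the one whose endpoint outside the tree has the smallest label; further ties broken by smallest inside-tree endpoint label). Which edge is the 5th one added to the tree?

J-K

Prim's algorithm from M:
Step 1: cheapest edge leaving the tree is K M (1); add K.
Step 2: cheapest edge leaving the tree is E K (1); add E.
Step 3: cheapest edge leaving the tree is E G (4); add G.
Step 4: cheapest edge leaving the tree is E I (4); add I.
Step 5: cheapest edge leaving the tree is J K (4); add J.
Step 6: cheapest edge leaving the tree is H K (5); add H.
Step 7: cheapest edge leaving the tree is F G (9); add F.
Step 8: cheapest edge leaving the tree is F L (12); add L.
The 5th edge added is J K.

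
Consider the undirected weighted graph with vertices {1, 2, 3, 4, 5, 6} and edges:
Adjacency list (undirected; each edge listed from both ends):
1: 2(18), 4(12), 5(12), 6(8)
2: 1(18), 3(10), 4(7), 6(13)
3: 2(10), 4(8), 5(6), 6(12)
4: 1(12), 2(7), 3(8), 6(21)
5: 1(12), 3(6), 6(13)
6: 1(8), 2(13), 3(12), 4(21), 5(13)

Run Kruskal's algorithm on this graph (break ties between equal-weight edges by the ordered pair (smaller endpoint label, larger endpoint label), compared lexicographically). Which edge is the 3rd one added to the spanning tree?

1-6

Sort edges by weight, then run Kruskal:
3–5 (6): add — endpoints in different components.
2–4 (7): add — endpoints in different components.
1–6 (8): add — endpoints in different components.
3–4 (8): add — endpoints in different components.
2–3 (10): skip — 2 and 3 already connected.
1–4 (12): add — endpoints in different components.
The 3rd edge added is 1–6.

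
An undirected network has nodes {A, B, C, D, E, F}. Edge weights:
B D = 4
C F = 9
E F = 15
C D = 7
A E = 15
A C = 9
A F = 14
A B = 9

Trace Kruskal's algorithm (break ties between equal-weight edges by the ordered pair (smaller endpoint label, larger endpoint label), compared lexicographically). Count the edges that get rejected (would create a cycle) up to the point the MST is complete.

Sort edges by weight, then run Kruskal:
B D (4): add — endpoints in different components.
C D (7): add — endpoints in different components.
A B (9): add — endpoints in different components.
A C (9): skip — A and C already connected.
C F (9): add — endpoints in different components.
A F (14): skip — A and F already connected.
A E (15): add — endpoints in different components.
Edges rejected before the tree was complete: 2.

2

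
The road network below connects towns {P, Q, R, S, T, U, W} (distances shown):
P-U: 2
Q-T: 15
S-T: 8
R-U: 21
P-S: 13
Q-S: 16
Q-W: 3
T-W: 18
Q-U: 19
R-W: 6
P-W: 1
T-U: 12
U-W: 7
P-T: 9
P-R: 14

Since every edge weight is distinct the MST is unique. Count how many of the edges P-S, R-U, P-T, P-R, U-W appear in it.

Kruskal: consider edges lightest-first.
P-W (1): add. Components now {P,W} {U} {T} {R} {S} {Q}
P-U (2): add. Components now {P,U,W} {T} {R} {S} {Q}
Q-W (3): add. Components now {P,Q,U,W} {T} {R} {S}
R-W (6): add. Components now {P,Q,R,U,W} {T} {S}
U-W (7): skip — U and W already connected.
S-T (8): add. Components now {P,Q,R,U,W} {S,T}
P-T (9): add. Components now {P,Q,R,S,T,U,W}
MST edge set: {P-W, P-U, Q-W, R-W, S-T, P-T}.
Of the listed edges, {P-T} are in the MST → 1.

1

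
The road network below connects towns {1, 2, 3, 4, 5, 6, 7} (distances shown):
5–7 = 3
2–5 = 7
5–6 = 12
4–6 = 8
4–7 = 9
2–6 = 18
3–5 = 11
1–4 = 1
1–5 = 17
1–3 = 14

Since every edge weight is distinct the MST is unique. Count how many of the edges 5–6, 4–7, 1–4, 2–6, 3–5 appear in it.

3

Kruskal's algorithm — process edges by increasing weight (ties by edge label):
1–4 (1): add. Components now {1,4} {2} {3} {5} {6} {7}
5–7 (3): add. Components now {1,4} {2} {3} {5,7} {6}
2–5 (7): add. Components now {1,4} {2,5,7} {3} {6}
4–6 (8): add. Components now {1,4,6} {2,5,7} {3}
4–7 (9): add. Components now {1,2,4,5,6,7} {3}
3–5 (11): add. Components now {1,2,3,4,5,6,7}
MST edge set: {1–4, 5–7, 2–5, 4–6, 4–7, 3–5}.
Of the listed edges, {4–7, 1–4, 3–5} are in the MST → 3.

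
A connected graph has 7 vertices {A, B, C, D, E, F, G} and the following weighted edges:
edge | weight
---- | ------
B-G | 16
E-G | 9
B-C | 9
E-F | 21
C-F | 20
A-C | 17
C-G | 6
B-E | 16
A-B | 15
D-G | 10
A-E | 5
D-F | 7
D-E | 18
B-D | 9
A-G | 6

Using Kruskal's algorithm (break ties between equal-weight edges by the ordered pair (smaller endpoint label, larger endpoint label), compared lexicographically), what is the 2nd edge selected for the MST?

A-G

Sort edges by weight, then run Kruskal:
A-E (5): add. Components now {A,E} {B} {C} {D} {F} {G}
A-G (6): add. Components now {A,E,G} {B} {C} {D} {F}
C-G (6): add. Components now {A,C,E,G} {B} {D} {F}
D-F (7): add. Components now {A,C,E,G} {B} {D,F}
B-C (9): add. Components now {A,B,C,E,G} {D,F}
B-D (9): add. Components now {A,B,C,D,E,F,G}
The 2nd edge added is A-G.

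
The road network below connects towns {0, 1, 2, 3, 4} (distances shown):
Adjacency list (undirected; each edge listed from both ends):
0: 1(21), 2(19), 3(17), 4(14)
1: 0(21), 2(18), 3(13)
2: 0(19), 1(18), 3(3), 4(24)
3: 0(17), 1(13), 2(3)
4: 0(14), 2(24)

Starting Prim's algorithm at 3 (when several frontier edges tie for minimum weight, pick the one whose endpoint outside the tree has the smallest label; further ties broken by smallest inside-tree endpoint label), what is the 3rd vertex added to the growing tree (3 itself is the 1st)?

Prim, starting at 3.
Step 1: frontier [2–3 3, 1–3 13, 0–3 17] → take 2–3 (3); add 2.
Step 2: frontier [1–2 18, 0–2 19, 2–4 24, 1–3 13, 0–3 17] → take 1–3 (13); add 1.
Step 3: frontier [0–1 21, 0–2 19, 2–4 24, 0–3 17] → take 0–3 (17); add 0.
Step 4: frontier [0–4 14, 2–4 24] → take 0–4 (14); add 4.
Vertex order: 3, 2, 1, 0, 4. The 3rd vertex is 1.

1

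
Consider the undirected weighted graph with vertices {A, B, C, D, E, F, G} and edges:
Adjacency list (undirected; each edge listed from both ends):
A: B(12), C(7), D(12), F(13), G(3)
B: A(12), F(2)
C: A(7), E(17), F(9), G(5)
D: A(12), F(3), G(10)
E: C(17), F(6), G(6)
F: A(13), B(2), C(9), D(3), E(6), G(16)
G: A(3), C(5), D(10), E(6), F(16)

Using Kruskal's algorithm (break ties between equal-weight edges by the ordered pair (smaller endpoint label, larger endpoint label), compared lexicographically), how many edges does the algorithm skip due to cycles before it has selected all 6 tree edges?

0

Kruskal: consider edges lightest-first.
B–F (2): add — endpoints in different components.
A–G (3): add — endpoints in different components.
D–F (3): add — endpoints in different components.
C–G (5): add — endpoints in different components.
E–F (6): add — endpoints in different components.
E–G (6): add — endpoints in different components.
Edges rejected before the tree was complete: 0.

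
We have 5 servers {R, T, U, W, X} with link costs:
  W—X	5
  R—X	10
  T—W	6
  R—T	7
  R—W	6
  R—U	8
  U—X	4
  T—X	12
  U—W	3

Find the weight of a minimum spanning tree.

19

Prim, starting at R.
Step 1: cheapest edge leaving the tree is R—W (6); add W.
Step 2: cheapest edge leaving the tree is U—W (3); add U.
Step 3: cheapest edge leaving the tree is U—X (4); add X.
Step 4: cheapest edge leaving the tree is T—W (6); add T.
MST edges: R—W, U—W, U—X, T—W; total weight 6+3+4+6 = 19.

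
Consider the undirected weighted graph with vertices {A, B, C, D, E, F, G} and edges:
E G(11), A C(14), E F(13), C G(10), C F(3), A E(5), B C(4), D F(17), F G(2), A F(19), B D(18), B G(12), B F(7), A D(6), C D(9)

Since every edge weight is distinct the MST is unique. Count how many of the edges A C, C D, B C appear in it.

2

Sort edges by weight, then run Kruskal:
F G (2): add. Components now {A} {B} {C} {D} {E} {F,G}
C F (3): add. Components now {A} {B} {C,F,G} {D} {E}
B C (4): add. Components now {A} {B,C,F,G} {D} {E}
A E (5): add. Components now {A,E} {B,C,F,G} {D}
A D (6): add. Components now {A,D,E} {B,C,F,G}
B F (7): skip — B and F already connected.
C D (9): add. Components now {A,B,C,D,E,F,G}
MST edge set: {F G, C F, B C, A E, A D, C D}.
Of the listed edges, {C D, B C} are in the MST → 2.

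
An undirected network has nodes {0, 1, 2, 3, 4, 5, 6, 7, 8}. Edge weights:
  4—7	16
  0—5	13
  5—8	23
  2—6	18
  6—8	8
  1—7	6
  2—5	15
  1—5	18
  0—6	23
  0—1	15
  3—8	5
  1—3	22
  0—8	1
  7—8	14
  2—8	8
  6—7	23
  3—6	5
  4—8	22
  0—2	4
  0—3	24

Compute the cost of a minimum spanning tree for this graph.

64

Kruskal: consider edges lightest-first.
0—8 (1): add — endpoints in different components.
0—2 (4): add — endpoints in different components.
3—6 (5): add — endpoints in different components.
3—8 (5): add — endpoints in different components.
1—7 (6): add — endpoints in different components.
2—8 (8): skip — 2 and 8 already connected.
6—8 (8): skip — 6 and 8 already connected.
0—5 (13): add — endpoints in different components.
7—8 (14): add — endpoints in different components.
0—1 (15): skip — 0 and 1 already connected.
2—5 (15): skip — 2 and 5 already connected.
4—7 (16): add — endpoints in different components.
MST edges: 0—8, 0—2, 3—6, 3—8, 1—7, 0—5, 7—8, 4—7; total weight 1+4+5+5+6+13+14+16 = 64.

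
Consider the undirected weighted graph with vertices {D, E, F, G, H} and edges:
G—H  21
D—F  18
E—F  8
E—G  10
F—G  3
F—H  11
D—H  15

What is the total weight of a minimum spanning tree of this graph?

Kruskal: consider edges lightest-first.
F—G (3): add. Components now {D} {E} {F,G} {H}
E—F (8): add. Components now {D} {E,F,G} {H}
E—G (10): skip — E and G already connected.
F—H (11): add. Components now {D} {E,F,G,H}
D—H (15): add. Components now {D,E,F,G,H}
MST edges: F—G, E—F, F—H, D—H; total weight 3+8+11+15 = 37.

37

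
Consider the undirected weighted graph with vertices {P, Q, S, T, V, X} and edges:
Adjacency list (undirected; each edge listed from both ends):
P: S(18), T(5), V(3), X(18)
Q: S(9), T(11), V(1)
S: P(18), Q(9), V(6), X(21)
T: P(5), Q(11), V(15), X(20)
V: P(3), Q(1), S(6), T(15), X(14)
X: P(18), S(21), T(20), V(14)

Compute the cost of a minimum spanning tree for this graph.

Prim, starting at V.
Step 1: cheapest edge leaving the tree is Q—V (1); add Q.
Step 2: cheapest edge leaving the tree is P—V (3); add P.
Step 3: cheapest edge leaving the tree is P—T (5); add T.
Step 4: cheapest edge leaving the tree is S—V (6); add S.
Step 5: cheapest edge leaving the tree is V—X (14); add X.
MST edges: Q—V, P—V, P—T, S—V, V—X; total weight 1+3+5+6+14 = 29.

29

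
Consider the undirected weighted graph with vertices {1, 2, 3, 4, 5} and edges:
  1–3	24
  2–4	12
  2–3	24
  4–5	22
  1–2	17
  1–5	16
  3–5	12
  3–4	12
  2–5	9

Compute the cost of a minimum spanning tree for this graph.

49

Prim, starting at 1.
Step 1: frontier [1–5 16, 1–2 17, 1–3 24] → take 1–5 (16); add 5.
Step 2: frontier [1–2 17, 1–3 24, 2–5 9, 3–5 12, 4–5 22] → take 2–5 (9); add 2.
Step 3: frontier [1–3 24, 2–4 12, 2–3 24, 3–5 12, 4–5 22] → take 3–5 (12); add 3.
Step 4: frontier [2–4 12, 3–4 12, 4–5 22] → take 2–4 (12); add 4.
MST edges: 1–5, 2–5, 3–5, 2–4; total weight 16+9+12+12 = 49.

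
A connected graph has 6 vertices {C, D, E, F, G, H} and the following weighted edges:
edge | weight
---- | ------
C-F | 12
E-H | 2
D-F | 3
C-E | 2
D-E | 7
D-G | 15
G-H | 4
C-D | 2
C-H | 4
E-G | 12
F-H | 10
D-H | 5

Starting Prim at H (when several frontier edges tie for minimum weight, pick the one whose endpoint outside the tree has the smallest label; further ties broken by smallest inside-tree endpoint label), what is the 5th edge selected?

Prim's algorithm from H:
Step 1: frontier [E-H 2, C-H 4, G-H 4, D-H 5, F-H 10] → take E-H (2); add E.
Step 2: frontier [C-E 2, D-E 7, E-G 12, C-H 4, G-H 4, D-H 5, F-H 10] → take C-E (2); add C.
Step 3: frontier [C-D 2, C-F 12, D-E 7, E-G 12, G-H 4, D-H 5, F-H 10] → take C-D (2); add D.
Step 4: frontier [C-F 12, D-F 3, D-G 15, E-G 12, G-H 4, F-H 10] → take D-F (3); add F.
Step 5: frontier [D-G 15, E-G 12, G-H 4] → take G-H (4); add G.
The 5th edge added is G-H.

G-H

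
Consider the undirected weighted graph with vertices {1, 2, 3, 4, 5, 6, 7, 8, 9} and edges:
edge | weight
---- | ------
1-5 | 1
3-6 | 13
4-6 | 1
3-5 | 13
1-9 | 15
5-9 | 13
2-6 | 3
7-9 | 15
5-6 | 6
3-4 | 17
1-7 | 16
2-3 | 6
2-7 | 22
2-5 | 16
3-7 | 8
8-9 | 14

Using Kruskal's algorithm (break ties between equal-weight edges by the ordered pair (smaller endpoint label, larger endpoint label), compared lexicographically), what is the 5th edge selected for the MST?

Kruskal's algorithm — process edges by increasing weight (ties by edge label):
1-5 (1): add — endpoints in different components.
4-6 (1): add — endpoints in different components.
2-6 (3): add — endpoints in different components.
2-3 (6): add — endpoints in different components.
5-6 (6): add — endpoints in different components.
3-7 (8): add — endpoints in different components.
3-5 (13): skip — 3 and 5 already connected.
3-6 (13): skip — 3 and 6 already connected.
5-9 (13): add — endpoints in different components.
8-9 (14): add — endpoints in different components.
The 5th edge added is 5-6.

5-6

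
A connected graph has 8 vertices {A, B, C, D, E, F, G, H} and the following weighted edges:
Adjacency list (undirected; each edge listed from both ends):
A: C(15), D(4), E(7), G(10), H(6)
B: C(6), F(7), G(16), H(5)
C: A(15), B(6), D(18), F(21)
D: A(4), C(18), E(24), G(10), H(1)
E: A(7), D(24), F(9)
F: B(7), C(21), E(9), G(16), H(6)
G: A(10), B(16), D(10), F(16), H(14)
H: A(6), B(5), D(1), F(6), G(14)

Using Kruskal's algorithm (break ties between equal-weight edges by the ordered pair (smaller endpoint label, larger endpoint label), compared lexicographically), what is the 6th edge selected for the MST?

A-E

Sort edges by weight, then run Kruskal:
D-H (1): add — endpoints in different components.
A-D (4): add — endpoints in different components.
B-H (5): add — endpoints in different components.
A-H (6): skip — A and H already connected.
B-C (6): add — endpoints in different components.
F-H (6): add — endpoints in different components.
A-E (7): add — endpoints in different components.
B-F (7): skip — B and F already connected.
E-F (9): skip — E and F already connected.
A-G (10): add — endpoints in different components.
The 6th edge added is A-E.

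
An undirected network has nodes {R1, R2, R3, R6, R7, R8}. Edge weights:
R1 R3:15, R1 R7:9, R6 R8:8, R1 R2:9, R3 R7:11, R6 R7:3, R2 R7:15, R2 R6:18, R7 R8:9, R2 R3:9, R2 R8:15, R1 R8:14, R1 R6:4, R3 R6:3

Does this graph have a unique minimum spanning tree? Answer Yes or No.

No

Kruskal: consider edges lightest-first.
R3 R6 (3): add. Components now {R1} {R7} {R3,R6} {R8} {R2}
R6 R7 (3): add. Components now {R1} {R3,R6,R7} {R8} {R2}
R1 R6 (4): add. Components now {R1,R3,R6,R7} {R8} {R2}
R6 R8 (8): add. Components now {R1,R3,R6,R7,R8} {R2}
R1 R2 (9): add. Components now {R1,R2,R3,R6,R7,R8}
Non-tree edge R2 R3 has weight 9, equal to the heaviest edge on its tree cycle — swapping gives another MST of the same weight. Not unique.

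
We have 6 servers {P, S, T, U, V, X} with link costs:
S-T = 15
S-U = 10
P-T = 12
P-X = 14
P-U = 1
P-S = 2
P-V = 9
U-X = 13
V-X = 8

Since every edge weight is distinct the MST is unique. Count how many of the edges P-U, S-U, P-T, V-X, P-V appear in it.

Kruskal's algorithm — process edges by increasing weight (ties by edge label):
P-U (1): add. Components now {X} {T} {P,U} {S} {V}
P-S (2): add. Components now {X} {T} {P,S,U} {V}
V-X (8): add. Components now {V,X} {T} {P,S,U}
P-V (9): add. Components now {P,S,U,V,X} {T}
S-U (10): skip — U and S already connected.
P-T (12): add. Components now {P,S,T,U,V,X}
MST edge set: {P-U, P-S, V-X, P-V, P-T}.
Of the listed edges, {P-U, P-T, V-X, P-V} are in the MST → 4.

4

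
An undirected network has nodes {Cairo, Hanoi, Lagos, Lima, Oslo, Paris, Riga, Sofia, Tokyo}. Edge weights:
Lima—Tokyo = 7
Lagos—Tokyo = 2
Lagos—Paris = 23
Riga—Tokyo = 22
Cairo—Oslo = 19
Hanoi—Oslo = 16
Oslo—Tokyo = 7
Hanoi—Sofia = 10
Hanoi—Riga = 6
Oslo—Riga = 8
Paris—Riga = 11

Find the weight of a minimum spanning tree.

70

Kruskal: consider edges lightest-first.
Lagos—Tokyo (2): add — endpoints in different components.
Hanoi—Riga (6): add — endpoints in different components.
Lima—Tokyo (7): add — endpoints in different components.
Oslo—Tokyo (7): add — endpoints in different components.
Oslo—Riga (8): add — endpoints in different components.
Hanoi—Sofia (10): add — endpoints in different components.
Paris—Riga (11): add — endpoints in different components.
Hanoi—Oslo (16): skip — Oslo and Hanoi already connected.
Cairo—Oslo (19): add — endpoints in different components.
MST edges: Lagos—Tokyo, Hanoi—Riga, Lima—Tokyo, Oslo—Tokyo, Oslo—Riga, Hanoi—Sofia, Paris—Riga, Cairo—Oslo; total weight 2+6+7+7+8+10+11+19 = 70.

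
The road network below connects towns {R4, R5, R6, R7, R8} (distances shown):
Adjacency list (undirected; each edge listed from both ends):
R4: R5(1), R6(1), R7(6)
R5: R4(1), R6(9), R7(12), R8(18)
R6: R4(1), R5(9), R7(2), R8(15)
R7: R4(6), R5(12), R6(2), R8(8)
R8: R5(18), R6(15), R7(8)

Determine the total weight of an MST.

Prim, starting at R6.
Step 1: cheapest edge leaving the tree is R4 R6 (1); add R4.
Step 2: cheapest edge leaving the tree is R4 R5 (1); add R5.
Step 3: cheapest edge leaving the tree is R6 R7 (2); add R7.
Step 4: cheapest edge leaving the tree is R7 R8 (8); add R8.
MST edges: R4 R6, R4 R5, R6 R7, R7 R8; total weight 1+1+2+8 = 12.

12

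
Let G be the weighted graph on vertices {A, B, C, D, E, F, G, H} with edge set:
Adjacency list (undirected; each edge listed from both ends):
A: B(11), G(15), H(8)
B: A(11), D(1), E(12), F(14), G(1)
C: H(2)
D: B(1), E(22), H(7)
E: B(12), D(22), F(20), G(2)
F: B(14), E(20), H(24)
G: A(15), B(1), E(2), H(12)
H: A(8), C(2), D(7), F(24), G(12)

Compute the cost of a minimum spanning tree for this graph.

Kruskal's algorithm — process edges by increasing weight (ties by edge label):
B D (1): add — endpoints in different components.
B G (1): add — endpoints in different components.
C H (2): add — endpoints in different components.
E G (2): add — endpoints in different components.
D H (7): add — endpoints in different components.
A H (8): add — endpoints in different components.
A B (11): skip — A and B already connected.
B E (12): skip — B and E already connected.
G H (12): skip — G and H already connected.
B F (14): add — endpoints in different components.
MST edges: B D, B G, C H, E G, D H, A H, B F; total weight 1+1+2+2+7+8+14 = 35.

35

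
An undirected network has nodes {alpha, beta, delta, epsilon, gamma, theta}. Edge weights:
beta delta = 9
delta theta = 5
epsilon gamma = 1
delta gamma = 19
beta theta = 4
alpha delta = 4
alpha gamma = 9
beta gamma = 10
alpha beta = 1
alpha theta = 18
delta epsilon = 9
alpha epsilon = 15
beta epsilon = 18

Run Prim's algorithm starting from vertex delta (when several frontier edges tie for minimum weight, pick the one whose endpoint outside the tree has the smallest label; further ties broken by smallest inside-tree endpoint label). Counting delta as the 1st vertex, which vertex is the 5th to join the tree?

Grow the tree from delta using Prim:
Step 1: cheapest edge leaving the tree is alpha delta (4); add alpha.
Step 2: cheapest edge leaving the tree is alpha beta (1); add beta.
Step 3: cheapest edge leaving the tree is beta theta (4); add theta.
Step 4: cheapest edge leaving the tree is delta epsilon (9); add epsilon.
Step 5: cheapest edge leaving the tree is epsilon gamma (1); add gamma.
Vertex order: delta, alpha, beta, theta, epsilon, gamma. The 5th vertex is epsilon.

epsilon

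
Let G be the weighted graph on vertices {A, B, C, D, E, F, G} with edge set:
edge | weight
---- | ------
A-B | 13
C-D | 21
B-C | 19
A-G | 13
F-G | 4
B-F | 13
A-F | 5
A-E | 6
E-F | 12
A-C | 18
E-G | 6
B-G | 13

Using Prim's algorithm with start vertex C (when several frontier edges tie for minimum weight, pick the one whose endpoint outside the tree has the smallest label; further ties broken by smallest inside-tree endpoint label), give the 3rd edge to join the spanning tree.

Prim, starting at C.
Step 1: frontier [A-C 18, B-C 19, C-D 21] → take A-C (18); add A.
Step 2: frontier [A-F 5, A-E 6, A-B 13, A-G 13, B-C 19, C-D 21] → take A-F (5); add F.
Step 3: frontier [A-E 6, A-B 13, A-G 13, B-C 19, C-D 21, F-G 4, E-F 12, B-F 13] → take F-G (4); add G.
Step 4: frontier [A-E 6, A-B 13, B-C 19, C-D 21, E-F 12, B-F 13, E-G 6, B-G 13] → take A-E (6); add E.
Step 5: frontier [A-B 13, B-C 19, C-D 21, B-F 13, B-G 13] → take A-B (13); add B.
Step 6: frontier [C-D 21] → take C-D (21); add D.
The 3rd edge added is F-G.

F-G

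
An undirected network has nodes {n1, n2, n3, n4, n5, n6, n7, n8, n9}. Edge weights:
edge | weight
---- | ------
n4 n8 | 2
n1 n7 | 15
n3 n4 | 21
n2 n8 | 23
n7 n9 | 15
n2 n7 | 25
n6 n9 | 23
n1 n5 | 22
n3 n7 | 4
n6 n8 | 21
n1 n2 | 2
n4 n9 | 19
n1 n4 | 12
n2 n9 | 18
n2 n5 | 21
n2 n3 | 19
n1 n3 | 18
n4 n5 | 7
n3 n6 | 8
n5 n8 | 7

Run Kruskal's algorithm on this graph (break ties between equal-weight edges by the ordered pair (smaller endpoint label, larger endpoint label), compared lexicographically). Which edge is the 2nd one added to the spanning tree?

Sort edges by weight, then run Kruskal:
n1 n2 (2): add — endpoints in different components.
n4 n8 (2): add — endpoints in different components.
n3 n7 (4): add — endpoints in different components.
n4 n5 (7): add — endpoints in different components.
n5 n8 (7): skip — n8 and n5 already connected.
n3 n6 (8): add — endpoints in different components.
n1 n4 (12): add — endpoints in different components.
n1 n7 (15): add — endpoints in different components.
n7 n9 (15): add — endpoints in different components.
The 2nd edge added is n4 n8.

n4-n8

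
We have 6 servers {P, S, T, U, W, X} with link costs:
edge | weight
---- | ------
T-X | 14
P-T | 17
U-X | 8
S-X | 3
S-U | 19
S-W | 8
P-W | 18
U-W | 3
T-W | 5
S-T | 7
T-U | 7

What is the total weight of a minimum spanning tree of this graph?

Kruskal: consider edges lightest-first.
S-X (3): add. Components now {S,X} {P} {W} {T} {U}
U-W (3): add. Components now {S,X} {P} {U,W} {T}
T-W (5): add. Components now {S,X} {P} {T,U,W}
S-T (7): add. Components now {S,T,U,W,X} {P}
T-U (7): skip — T and U already connected.
S-W (8): skip — S and W already connected.
U-X (8): skip — X and U already connected.
T-X (14): skip — X and T already connected.
P-T (17): add. Components now {P,S,T,U,W,X}
MST edges: S-X, U-W, T-W, S-T, P-T; total weight 3+3+5+7+17 = 35.

35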